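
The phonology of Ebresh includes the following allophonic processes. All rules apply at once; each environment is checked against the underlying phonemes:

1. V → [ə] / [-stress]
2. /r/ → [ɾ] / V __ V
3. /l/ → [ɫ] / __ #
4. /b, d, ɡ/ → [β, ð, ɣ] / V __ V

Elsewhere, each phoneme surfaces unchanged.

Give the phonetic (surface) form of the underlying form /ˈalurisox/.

/a/ (word-initial) fails the environment for rule 1, so it stays [a].
/l/ (between /a/ and /u/) is in the target of rule 3 but the environment (word-finally) is not met → [l].
/u/ (between /l/ and /r/) occurs in an unstressed syllable → [ə] by rule 1.
/r/ (between /u/ and /i/) occurs between two vowels → [ɾ] by rule 2.
/i/ — between /r/ and /s/, in an unstressed syllable — surfaces as [ə] (rule 1).
/s/ (between /i/ and /o/): no rule targets it → [s].
/o/ meets the environment for rule 1 (in an unstressed syllable) → [ə].
/x/ (word-final): no rule targets it → [x].

[ˈaləɾəsəx]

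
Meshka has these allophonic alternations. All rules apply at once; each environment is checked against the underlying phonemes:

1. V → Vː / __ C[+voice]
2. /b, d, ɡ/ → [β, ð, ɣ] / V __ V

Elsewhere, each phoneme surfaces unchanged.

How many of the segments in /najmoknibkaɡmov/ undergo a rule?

Segments that undergo a rule: /a/ → [aː] (rule 1); /i/ → [iː] (rule 1); /a/ → [aː] (rule 1); /o/ → [oː] (rule 1).
All other segments surface unchanged.

4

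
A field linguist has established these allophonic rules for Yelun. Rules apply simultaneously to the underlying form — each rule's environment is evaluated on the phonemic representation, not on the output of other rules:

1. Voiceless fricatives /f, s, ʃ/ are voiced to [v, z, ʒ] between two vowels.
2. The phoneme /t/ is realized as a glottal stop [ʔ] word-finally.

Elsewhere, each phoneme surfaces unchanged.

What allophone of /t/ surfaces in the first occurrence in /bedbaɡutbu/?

[t]

/t/ (between /u/ and /b/) fails the environment for rule 2, so it stays [t].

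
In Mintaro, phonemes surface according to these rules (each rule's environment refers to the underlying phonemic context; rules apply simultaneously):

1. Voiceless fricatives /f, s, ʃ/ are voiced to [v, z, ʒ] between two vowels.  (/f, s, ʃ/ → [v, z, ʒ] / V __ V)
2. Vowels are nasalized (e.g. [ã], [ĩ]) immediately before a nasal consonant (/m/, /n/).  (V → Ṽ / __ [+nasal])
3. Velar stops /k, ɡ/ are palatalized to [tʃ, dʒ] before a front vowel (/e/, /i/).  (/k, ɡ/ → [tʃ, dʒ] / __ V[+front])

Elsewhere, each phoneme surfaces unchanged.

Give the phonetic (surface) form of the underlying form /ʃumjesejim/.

[ʃũmjezejĩm]

/ʃ/ (word-initial): rule 1 targets it, but not between two vowels → unchanged [ʃ].
/u/ (between /ʃ/ and /m/) occurs before a nasal consonant → [ũ] by rule 2.
/e/ (between /j/ and /s/) is in the target of rule 2 but the environment (before a nasal consonant) is not met → [e].
/s/ — between /e/ and /e/, between two vowels — surfaces as [z] (rule 1).
/e/ (between /s/ and /j/) fails the environment for rule 2, so it stays [e].
/i/ — between /j/ and /m/, before a nasal consonant — surfaces as [ĩ] (rule 2).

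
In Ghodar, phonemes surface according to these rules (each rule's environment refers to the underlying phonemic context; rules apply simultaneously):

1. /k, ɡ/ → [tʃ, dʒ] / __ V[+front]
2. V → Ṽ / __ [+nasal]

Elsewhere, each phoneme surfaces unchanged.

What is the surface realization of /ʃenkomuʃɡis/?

[ʃẽnkõmuʃdʒis]

/ʃ/ stays [ʃ].
/e/ — between /ʃ/ and /n/, before a nasal consonant — surfaces as [ẽ] (rule 2).
/n/ (between /e/ and /k/): no rule targets it → [n].
/k/ (between /n/ and /o/) fails the environment for rule 1, so it stays [k].
/o/ (between /k/ and /m/): before a nasal consonant, so rule 2 applies → [õ].
/m/ — not in any rule's target class → [m].
/u/ (between /m/ and /ʃ/): rule 2 targets it, but not before a nasal consonant → unchanged [u].
/ʃ/ (between /u/ and /ɡ/) is unaffected → [ʃ].
/ɡ/ (between /ʃ/ and /i/) occurs before a front vowel → [dʒ] by rule 1.
/i/ (between /ɡ/ and /s/): rule 2 targets it, but not before a nasal consonant → unchanged [i].
/s/ (word-final) is unaffected → [s].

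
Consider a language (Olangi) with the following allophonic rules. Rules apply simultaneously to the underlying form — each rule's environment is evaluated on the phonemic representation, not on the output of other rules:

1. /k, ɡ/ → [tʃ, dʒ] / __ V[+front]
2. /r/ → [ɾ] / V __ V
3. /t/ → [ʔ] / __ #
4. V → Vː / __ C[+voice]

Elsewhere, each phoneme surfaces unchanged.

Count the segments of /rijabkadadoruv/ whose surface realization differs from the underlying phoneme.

7

Segments that undergo a rule: /i/ → [iː] (rule 4); /a/ → [aː] (rule 4); /a/ → [aː] (rule 4); /a/ → [aː] (rule 4); /o/ → [oː] (rule 4); /r/ → [ɾ] (rule 2); /u/ → [uː] (rule 4).
All other segments surface unchanged.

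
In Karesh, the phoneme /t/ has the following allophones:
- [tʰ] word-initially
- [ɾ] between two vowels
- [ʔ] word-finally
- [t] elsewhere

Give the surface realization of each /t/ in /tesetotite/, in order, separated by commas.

Occurrence 1 (position 1): word-initially → [tʰ].
Occurrence 2 (position 5): between two vowels → [ɾ].
Occurrence 3 (position 7): between two vowels → [ɾ].
Occurrence 4 (position 9): between two vowels → [ɾ].

[tʰ], [ɾ], [ɾ], [ɾ]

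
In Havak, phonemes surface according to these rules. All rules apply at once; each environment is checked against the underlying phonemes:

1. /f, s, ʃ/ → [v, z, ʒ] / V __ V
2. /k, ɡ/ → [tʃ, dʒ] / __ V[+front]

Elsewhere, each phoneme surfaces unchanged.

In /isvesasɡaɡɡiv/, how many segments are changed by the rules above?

Segments that undergo a rule: /s/ → [z] (rule 1); /ɡ/ → [dʒ] (rule 2).
All other segments surface unchanged.

2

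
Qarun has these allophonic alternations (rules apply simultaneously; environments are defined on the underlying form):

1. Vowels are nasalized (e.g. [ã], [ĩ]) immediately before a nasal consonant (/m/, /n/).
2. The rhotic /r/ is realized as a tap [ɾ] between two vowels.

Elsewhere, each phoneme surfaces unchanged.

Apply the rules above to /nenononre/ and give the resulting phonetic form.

[nẽnõnõnre]

/n/ (word-initial) is unaffected → [n].
/e/ (between /n/ and /n/) occurs before a nasal consonant → [ẽ] by rule 1.
/n/ stays [n].
Rule 1 applies to /o/ (between /n/ and /n/: before a nasal consonant) → [õ].
/n/ (between /o/ and /o/): no rule targets it → [n].
Rule 1 applies to /o/ (between /n/ and /n/: before a nasal consonant) → [õ].
/n/ (between /o/ and /r/) is unaffected → [n].
/r/ (between /n/ and /e/): rule 2 targets it, but not between two vowels → unchanged [r].
/e/ (word-final): rule 1 targets it, but not before a nasal consonant → unchanged [e].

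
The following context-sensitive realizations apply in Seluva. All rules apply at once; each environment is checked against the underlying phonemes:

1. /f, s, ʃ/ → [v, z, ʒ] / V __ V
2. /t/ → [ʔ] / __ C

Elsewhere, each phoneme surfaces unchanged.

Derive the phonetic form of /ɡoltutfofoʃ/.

[ɡoltuʔfovoʃ]

/ɡ/ (word-initial): no rule targets it → [ɡ].
/o/ stays [o].
/l/ — not in any rule's target class → [l].
/t/ (between /l/ and /u/) fails the environment for rule 2, so it stays [t].
/u/ (between /t/ and /t/): no rule targets it → [u].
/t/ meets the environment for rule 2 (immediately before a consonant) → [ʔ].
/f/ (between /t/ and /o/) fails the environment for rule 1, so it stays [f].
/o/ (between /f/ and /f/) is unaffected → [o].
/f/ — between /o/ and /o/, between two vowels — surfaces as [v] (rule 1).
/o/ (between /f/ and /ʃ/): no rule targets it → [o].
/ʃ/ (word-final) fails the environment for rule 1, so it stays [ʃ].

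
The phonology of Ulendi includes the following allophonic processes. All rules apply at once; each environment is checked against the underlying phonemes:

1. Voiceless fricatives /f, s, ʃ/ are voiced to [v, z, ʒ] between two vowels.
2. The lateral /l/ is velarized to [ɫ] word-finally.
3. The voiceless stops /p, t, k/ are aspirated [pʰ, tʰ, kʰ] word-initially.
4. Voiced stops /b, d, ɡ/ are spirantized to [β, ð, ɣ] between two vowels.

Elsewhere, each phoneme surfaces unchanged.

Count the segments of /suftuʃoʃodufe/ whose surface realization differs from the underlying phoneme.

Segments that undergo a rule: /ʃ/ → [ʒ] (rule 1); /ʃ/ → [ʒ] (rule 1); /d/ → [ð] (rule 4); /f/ → [v] (rule 1).
All other segments surface unchanged.

4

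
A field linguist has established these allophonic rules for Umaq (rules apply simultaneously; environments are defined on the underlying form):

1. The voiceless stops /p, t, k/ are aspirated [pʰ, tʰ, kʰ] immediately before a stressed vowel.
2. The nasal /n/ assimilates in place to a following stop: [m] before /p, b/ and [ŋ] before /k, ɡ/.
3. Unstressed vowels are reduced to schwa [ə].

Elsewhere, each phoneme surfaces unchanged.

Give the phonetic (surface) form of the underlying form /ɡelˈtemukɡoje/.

[ɡəlˈtʰeməkɡəjə]

/ɡ/ stays [ɡ].
/e/ meets the environment for rule 3 (in an unstressed syllable) → [ə].
/l/ (between /e/ and /t/): no rule targets it → [l].
/t/ (between /l/ and /e/): immediately before a stressed vowel, so rule 1 applies → [tʰ].
/e/ (between /t/ and /m/) is in the target of rule 3 but the environment (in an unstressed syllable) is not met → [e].
/m/ — not in any rule's target class → [m].
/u/ (between /m/ and /k/): in an unstressed syllable, so rule 3 applies → [ə].
/k/ (between /u/ and /ɡ/) is in the target of rule 1 but the environment (immediately before a stressed vowel) is not met → [k].
/ɡ/ stays [ɡ].
/o/ (between /ɡ/ and /j/) occurs in an unstressed syllable → [ə] by rule 3.
/j/ stays [j].
Rule 3 applies to /e/ (word-final: in an unstressed syllable) → [ə].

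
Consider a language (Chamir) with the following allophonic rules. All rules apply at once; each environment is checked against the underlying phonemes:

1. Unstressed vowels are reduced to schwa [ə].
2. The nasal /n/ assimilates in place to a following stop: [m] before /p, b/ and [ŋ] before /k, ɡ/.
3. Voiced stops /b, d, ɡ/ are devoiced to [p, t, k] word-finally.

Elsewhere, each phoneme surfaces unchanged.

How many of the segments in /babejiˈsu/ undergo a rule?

Segments that undergo a rule: /a/ → [ə] (rule 1); /e/ → [ə] (rule 1); /i/ → [ə] (rule 1).
All other segments surface unchanged.

3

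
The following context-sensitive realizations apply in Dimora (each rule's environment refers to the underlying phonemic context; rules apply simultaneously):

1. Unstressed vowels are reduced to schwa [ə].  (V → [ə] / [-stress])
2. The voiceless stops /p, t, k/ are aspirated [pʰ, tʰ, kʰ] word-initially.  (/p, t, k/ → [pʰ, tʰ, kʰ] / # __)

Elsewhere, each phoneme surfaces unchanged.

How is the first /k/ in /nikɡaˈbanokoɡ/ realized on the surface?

/k/ (between /i/ and /ɡ/): rule 2 targets it, but not word-initially → unchanged [k].

[k]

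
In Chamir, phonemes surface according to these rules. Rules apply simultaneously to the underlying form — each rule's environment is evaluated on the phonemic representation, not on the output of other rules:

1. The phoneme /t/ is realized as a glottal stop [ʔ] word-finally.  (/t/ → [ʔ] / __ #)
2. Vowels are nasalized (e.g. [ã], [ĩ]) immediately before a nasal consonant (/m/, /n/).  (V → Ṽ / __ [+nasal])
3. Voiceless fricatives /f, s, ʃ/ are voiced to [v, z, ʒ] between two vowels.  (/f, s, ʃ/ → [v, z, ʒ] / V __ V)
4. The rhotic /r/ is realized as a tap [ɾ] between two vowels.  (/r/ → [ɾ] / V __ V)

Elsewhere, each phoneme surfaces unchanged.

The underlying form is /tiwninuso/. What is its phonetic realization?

[tiwnĩnuzo]

/t/ — word-initial; rule 1 does not apply here → [t].
/i/ — between /t/ and /w/; rule 2 does not apply here → [i].
/w/ stays [w].
/n/ — not in any rule's target class → [n].
/i/ — between /n/ and /n/, before a nasal consonant — surfaces as [ĩ] (rule 2).
/n/ — not in any rule's target class → [n].
/u/ (between /n/ and /s/) is in the target of rule 2 but the environment (before a nasal consonant) is not met → [u].
/s/ (between /u/ and /o/) occurs between two vowels → [z] by rule 3.
/o/ — word-final; rule 2 does not apply here → [o].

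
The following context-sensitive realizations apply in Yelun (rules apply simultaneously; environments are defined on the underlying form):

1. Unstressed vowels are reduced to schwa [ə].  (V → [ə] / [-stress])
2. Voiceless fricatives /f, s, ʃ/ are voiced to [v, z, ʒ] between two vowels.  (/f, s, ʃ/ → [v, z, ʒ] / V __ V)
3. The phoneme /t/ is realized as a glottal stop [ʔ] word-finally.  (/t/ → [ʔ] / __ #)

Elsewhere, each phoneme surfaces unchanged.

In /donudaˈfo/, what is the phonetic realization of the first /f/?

/f/ meets the environment for rule 2 (between two vowels) → [v].

[v]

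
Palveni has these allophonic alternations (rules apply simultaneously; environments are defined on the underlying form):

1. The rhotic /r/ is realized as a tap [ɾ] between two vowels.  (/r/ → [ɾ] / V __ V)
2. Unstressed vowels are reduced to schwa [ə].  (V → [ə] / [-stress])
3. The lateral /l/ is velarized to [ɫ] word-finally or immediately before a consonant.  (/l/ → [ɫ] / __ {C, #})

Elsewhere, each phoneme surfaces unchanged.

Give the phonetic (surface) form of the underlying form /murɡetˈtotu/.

[mərɡətˈtotə]

/m/ (word-initial): no rule targets it → [m].
/u/ (between /m/ and /r/): in an unstressed syllable, so rule 2 applies → [ə].
/r/ (between /u/ and /ɡ/) is in the target of rule 1 but the environment (between two vowels) is not met → [r].
/ɡ/ — not in any rule's target class → [ɡ].
/e/ (between /ɡ/ and /t/) occurs in an unstressed syllable → [ə] by rule 2.
/t/ stays [t].
/t/ — not in any rule's target class → [t].
/o/ — between /t/ and /t/; rule 2 does not apply here → [o].
/t/ (between /o/ and /u/): no rule targets it → [t].
/u/ meets the environment for rule 2 (in an unstressed syllable) → [ə].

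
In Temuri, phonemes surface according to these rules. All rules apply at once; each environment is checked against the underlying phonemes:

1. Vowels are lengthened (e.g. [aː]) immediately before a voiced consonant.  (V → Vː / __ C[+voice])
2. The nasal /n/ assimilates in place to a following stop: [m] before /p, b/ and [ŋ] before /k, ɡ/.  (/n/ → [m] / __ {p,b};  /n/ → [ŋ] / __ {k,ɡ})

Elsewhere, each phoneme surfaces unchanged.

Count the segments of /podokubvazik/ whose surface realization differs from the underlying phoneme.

3

Segments that undergo a rule: /o/ → [oː] (rule 1); /u/ → [uː] (rule 1); /a/ → [aː] (rule 1).
All other segments surface unchanged.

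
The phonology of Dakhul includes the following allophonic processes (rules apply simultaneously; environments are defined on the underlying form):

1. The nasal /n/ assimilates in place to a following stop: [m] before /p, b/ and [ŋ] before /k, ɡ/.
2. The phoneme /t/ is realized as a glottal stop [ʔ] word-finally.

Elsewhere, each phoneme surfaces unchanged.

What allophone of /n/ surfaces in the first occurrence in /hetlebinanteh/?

/n/ (between /i/ and /a/): rule 1 targets it, but not before a labial or velar stop → unchanged [n].

[n]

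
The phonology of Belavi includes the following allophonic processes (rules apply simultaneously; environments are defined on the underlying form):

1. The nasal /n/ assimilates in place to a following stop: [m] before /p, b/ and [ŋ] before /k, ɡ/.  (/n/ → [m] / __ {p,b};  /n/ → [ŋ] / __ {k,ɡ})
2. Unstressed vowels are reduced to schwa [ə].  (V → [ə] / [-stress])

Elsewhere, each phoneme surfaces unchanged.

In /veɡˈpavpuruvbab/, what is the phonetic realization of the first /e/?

[ə]

/e/ meets the environment for rule 2 (in an unstressed syllable) → [ə].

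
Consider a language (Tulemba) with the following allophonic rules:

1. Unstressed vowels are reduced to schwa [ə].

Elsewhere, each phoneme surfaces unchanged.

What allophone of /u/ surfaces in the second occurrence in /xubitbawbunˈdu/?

/u/ (between /b/ and /n/) occurs in an unstressed syllable → [ə] by rule 1.

[ə]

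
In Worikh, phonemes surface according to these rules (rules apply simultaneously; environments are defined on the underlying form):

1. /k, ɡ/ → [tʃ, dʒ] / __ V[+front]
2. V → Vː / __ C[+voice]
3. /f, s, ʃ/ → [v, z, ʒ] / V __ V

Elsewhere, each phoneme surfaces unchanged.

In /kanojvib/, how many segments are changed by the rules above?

Segments that undergo a rule: /a/ → [aː] (rule 2); /o/ → [oː] (rule 2); /i/ → [iː] (rule 2).
All other segments surface unchanged.

3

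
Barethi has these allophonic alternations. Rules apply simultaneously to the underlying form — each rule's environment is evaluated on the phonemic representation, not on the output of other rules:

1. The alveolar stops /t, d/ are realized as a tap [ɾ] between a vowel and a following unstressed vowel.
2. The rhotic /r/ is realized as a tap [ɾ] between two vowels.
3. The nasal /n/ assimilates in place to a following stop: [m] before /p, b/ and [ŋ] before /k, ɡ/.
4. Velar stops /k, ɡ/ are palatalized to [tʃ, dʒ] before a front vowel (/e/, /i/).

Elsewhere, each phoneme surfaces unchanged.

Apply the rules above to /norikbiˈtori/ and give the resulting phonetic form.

[noɾikbiˈtoɾi]

/n/ (word-initial) is in the target of rule 3 but the environment (before a labial or velar stop) is not met → [n].
/o/ (between /n/ and /r/): no rule targets it → [o].
/r/ meets the environment for rule 2 (between two vowels) → [ɾ].
/i/ (between /r/ and /k/) is unaffected → [i].
/k/ (between /i/ and /b/) is in the target of rule 4 but the environment (before a front vowel) is not met → [k].
/b/ — not in any rule's target class → [b].
/i/ stays [i].
/t/ (between /i/ and /o/) fails the environment for rule 1, so it stays [t].
/o/ (between /t/ and /r/): no rule targets it → [o].
/r/ meets the environment for rule 2 (between two vowels) → [ɾ].
/i/ stays [i].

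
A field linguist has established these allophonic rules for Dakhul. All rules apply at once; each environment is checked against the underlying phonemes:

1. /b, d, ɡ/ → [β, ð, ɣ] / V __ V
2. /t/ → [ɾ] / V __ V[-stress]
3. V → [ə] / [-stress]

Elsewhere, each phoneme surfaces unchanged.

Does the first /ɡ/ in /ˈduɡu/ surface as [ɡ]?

/ɡ/ (between /u/ and /u/) occurs between two vowels → [ɣ] by rule 1.
The actual realization is [ɣ], not [ɡ].

No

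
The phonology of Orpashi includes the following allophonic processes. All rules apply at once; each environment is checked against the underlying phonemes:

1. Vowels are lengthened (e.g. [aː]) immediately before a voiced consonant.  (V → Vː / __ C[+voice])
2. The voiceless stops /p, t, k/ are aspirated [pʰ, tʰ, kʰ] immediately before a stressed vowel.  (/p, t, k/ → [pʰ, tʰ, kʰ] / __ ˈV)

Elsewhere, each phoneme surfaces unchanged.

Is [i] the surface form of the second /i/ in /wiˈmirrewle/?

/i/ (between /m/ and /r/): before a voiced consonant, so rule 1 applies → [iː].
The actual realization is [iː], not [i].

No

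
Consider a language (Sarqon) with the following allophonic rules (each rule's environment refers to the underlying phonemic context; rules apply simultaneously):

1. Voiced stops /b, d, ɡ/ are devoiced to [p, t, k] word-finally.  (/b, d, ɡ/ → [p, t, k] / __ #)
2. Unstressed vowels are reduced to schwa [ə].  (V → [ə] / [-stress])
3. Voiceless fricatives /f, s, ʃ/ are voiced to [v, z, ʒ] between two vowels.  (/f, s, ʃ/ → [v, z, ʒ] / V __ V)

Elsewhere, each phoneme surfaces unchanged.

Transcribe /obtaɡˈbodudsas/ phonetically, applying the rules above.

/o/ (word-initial): in an unstressed syllable, so rule 2 applies → [ə].
/b/ (between /o/ and /t/): rule 1 targets it, but not word-finally → unchanged [b].
Rule 2 applies to /a/ (between /t/ and /ɡ/: in an unstressed syllable) → [ə].
/ɡ/ (between /a/ and /b/): rule 1 targets it, but not word-finally → unchanged [ɡ].
/b/ — between /ɡ/ and /o/; rule 1 does not apply here → [b].
/o/ (between /b/ and /d/) fails the environment for rule 2, so it stays [o].
/d/ (between /o/ and /u/): rule 1 targets it, but not word-finally → unchanged [d].
/u/ meets the environment for rule 2 (in an unstressed syllable) → [ə].
/d/ (between /u/ and /s/): rule 1 targets it, but not word-finally → unchanged [d].
/s/ — between /d/ and /a/; rule 3 does not apply here → [s].
/a/ (between /s/ and /s/): in an unstressed syllable, so rule 2 applies → [ə].
/s/ — word-final; rule 3 does not apply here → [s].

[əbtəɡˈbodədsəs]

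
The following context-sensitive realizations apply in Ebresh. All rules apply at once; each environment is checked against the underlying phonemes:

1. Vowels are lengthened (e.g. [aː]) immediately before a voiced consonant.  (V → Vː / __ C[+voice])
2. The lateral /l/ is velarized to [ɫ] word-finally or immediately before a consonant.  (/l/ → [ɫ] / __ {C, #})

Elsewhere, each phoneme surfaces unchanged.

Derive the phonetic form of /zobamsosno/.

[zoːbaːmsosno]

/z/ stays [z].
/o/ meets the environment for rule 1 (before a voiced consonant) → [oː].
/b/ stays [b].
/a/ (between /b/ and /m/): before a voiced consonant, so rule 1 applies → [aː].
/m/ stays [m].
/s/ — not in any rule's target class → [s].
/o/ — between /s/ and /s/; rule 1 does not apply here → [o].
/s/ (between /o/ and /n/) is unaffected → [s].
/n/ (between /s/ and /o/) is unaffected → [n].
/o/ — word-final; rule 1 does not apply here → [o].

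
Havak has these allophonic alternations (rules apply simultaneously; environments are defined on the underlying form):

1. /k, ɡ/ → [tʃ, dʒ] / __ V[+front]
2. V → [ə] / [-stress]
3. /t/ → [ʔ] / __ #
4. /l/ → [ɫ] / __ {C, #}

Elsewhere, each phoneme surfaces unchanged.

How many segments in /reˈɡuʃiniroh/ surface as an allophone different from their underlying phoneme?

Segments that undergo a rule: /e/ → [ə] (rule 2); /i/ → [ə] (rule 2); /i/ → [ə] (rule 2); /o/ → [ə] (rule 2).
All other segments surface unchanged.

4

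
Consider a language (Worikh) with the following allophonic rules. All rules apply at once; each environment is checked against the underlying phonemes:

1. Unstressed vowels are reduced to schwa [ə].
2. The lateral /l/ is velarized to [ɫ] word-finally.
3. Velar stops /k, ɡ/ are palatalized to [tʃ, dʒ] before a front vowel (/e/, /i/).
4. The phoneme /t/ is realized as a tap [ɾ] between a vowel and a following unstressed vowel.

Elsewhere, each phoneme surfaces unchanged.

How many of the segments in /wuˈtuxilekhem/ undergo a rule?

Segments that undergo a rule: /u/ → [ə] (rule 1); /i/ → [ə] (rule 1); /e/ → [ə] (rule 1); /e/ → [ə] (rule 1).
All other segments surface unchanged.

4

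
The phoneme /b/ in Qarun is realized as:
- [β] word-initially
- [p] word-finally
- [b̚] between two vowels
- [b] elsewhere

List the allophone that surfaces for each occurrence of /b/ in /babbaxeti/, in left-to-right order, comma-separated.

[β], [b], [b]

Occurrence 1 (position 1): word-initially → [β].
Occurrence 2 (position 3): no conditioning environment matches → elsewhere allophone [b].
Occurrence 3 (position 4): no conditioning environment matches → elsewhere allophone [b].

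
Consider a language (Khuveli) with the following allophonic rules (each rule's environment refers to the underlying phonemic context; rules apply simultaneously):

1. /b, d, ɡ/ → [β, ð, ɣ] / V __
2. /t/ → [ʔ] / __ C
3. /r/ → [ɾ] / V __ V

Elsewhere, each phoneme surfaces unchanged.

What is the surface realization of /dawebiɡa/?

[daweβiɣa]

/d/ (word-initial): rule 1 targets it, but not immediately after a vowel → unchanged [d].
/a/ stays [a].
/w/ (between /a/ and /e/): no rule targets it → [w].
/e/ (between /w/ and /b/) is unaffected → [e].
Rule 1 applies to /b/ (between /e/ and /i/: immediately after a vowel) → [β].
/i/ (between /b/ and /ɡ/): no rule targets it → [i].
/ɡ/ (between /i/ and /a/): immediately after a vowel, so rule 1 applies → [ɣ].
/a/ (word-final): no rule targets it → [a].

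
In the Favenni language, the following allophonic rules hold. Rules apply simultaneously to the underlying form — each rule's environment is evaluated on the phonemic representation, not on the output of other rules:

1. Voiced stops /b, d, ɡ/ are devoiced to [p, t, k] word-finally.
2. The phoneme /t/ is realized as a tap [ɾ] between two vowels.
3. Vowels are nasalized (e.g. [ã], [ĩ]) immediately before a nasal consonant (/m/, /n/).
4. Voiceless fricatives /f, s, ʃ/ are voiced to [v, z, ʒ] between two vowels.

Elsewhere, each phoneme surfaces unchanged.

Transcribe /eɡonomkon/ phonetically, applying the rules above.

[eɡõnõmkõn]

/e/ (word-initial) fails the environment for rule 3, so it stays [e].
/ɡ/ (between /e/ and /o/) fails the environment for rule 1, so it stays [ɡ].
/o/ meets the environment for rule 3 (before a nasal consonant) → [õ].
/n/ (between /o/ and /o/) is unaffected → [n].
/o/ (between /n/ and /m/) occurs before a nasal consonant → [õ] by rule 3.
/m/ — not in any rule's target class → [m].
/k/ stays [k].
/o/ (between /k/ and /n/): before a nasal consonant, so rule 3 applies → [õ].
/n/ (word-final) is unaffected → [n].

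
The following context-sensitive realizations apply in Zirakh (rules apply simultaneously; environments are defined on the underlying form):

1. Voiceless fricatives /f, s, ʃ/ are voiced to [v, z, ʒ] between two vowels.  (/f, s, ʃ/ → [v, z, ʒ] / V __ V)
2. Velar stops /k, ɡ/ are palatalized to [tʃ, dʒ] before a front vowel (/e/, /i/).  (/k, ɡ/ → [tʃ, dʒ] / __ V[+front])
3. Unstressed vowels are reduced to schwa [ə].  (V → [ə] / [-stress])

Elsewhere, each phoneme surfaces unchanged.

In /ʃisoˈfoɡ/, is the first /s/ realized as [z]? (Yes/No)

Yes

/s/ (between /i/ and /o/): between two vowels, so rule 1 applies → [z].
The actual realization is [z], which matches [z].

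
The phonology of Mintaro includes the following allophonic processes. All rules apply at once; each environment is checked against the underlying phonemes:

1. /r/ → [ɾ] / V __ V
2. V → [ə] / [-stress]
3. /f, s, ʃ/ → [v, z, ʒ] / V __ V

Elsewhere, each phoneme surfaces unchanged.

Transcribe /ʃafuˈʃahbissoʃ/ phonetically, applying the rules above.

[ʃəvəˈʒahbəssəʃ]

/ʃ/ — word-initial; rule 3 does not apply here → [ʃ].
/a/ meets the environment for rule 2 (in an unstressed syllable) → [ə].
/f/ (between /a/ and /u/) occurs between two vowels → [v] by rule 3.
/u/ meets the environment for rule 2 (in an unstressed syllable) → [ə].
/ʃ/ (between /u/ and /a/): between two vowels, so rule 3 applies → [ʒ].
/a/ (between /ʃ/ and /h/): rule 2 targets it, but not in an unstressed syllable → unchanged [a].
/h/ (between /a/ and /b/): no rule targets it → [h].
/b/ (between /h/ and /i/): no rule targets it → [b].
/i/ (between /b/ and /s/) occurs in an unstressed syllable → [ə] by rule 2.
/s/ (between /i/ and /s/) fails the environment for rule 3, so it stays [s].
/s/ (between /s/ and /o/) fails the environment for rule 3, so it stays [s].
/o/ — between /s/ and /ʃ/, in an unstressed syllable — surfaces as [ə] (rule 2).
/ʃ/ — word-final; rule 3 does not apply here → [ʃ].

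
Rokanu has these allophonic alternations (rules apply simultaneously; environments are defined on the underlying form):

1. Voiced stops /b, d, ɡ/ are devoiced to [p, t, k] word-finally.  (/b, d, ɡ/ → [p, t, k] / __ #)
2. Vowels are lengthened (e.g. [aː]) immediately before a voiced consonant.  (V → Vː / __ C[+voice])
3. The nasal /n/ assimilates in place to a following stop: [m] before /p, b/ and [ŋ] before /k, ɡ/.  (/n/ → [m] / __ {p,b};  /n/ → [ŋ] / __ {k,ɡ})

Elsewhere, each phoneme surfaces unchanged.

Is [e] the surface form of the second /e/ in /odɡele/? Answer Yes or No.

/e/ (word-final) fails the environment for rule 2, so it stays [e].
The actual realization is [e], which matches [e].

Yes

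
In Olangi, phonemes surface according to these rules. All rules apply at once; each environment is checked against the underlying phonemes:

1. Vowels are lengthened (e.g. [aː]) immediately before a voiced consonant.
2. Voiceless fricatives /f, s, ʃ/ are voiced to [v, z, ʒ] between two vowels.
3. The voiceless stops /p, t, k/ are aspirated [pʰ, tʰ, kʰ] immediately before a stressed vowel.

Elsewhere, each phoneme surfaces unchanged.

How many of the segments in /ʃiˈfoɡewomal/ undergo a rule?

Segments that undergo a rule: /f/ → [v] (rule 2); /o/ → [oː] (rule 1); /e/ → [eː] (rule 1); /o/ → [oː] (rule 1); /a/ → [aː] (rule 1).
All other segments surface unchanged.

5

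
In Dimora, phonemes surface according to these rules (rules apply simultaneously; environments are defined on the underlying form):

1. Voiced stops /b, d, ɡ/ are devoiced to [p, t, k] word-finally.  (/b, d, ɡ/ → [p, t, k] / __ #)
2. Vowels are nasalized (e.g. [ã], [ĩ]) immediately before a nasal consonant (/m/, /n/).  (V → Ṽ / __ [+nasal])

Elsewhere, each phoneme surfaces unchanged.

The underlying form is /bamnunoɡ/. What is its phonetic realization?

[bãmnũnok]

/b/ — word-initial; rule 1 does not apply here → [b].
Rule 2 applies to /a/ (between /b/ and /m/: before a nasal consonant) → [ã].
/u/ (between /n/ and /n/): before a nasal consonant, so rule 2 applies → [ũ].
/o/ — between /n/ and /ɡ/; rule 2 does not apply here → [o].
/ɡ/ (word-final) occurs word-finally → [k] by rule 1.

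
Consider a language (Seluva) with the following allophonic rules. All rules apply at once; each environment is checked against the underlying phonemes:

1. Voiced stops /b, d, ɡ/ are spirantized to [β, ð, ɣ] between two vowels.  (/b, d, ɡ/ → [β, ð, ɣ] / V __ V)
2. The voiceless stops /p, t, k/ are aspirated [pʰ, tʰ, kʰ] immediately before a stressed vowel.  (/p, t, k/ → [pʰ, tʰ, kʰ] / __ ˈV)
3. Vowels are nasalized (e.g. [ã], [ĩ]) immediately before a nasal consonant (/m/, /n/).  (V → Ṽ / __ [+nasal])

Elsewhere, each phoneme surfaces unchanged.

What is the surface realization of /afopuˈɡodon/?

/a/ (word-initial): rule 3 targets it, but not before a nasal consonant → unchanged [a].
/o/ (between /f/ and /p/): rule 3 targets it, but not before a nasal consonant → unchanged [o].
/p/ (between /o/ and /u/) is in the target of rule 2 but the environment (immediately before a stressed vowel) is not met → [p].
/u/ — between /p/ and /ɡ/; rule 3 does not apply here → [u].
/ɡ/ meets the environment for rule 1 (between two vowels) → [ɣ].
/o/ (between /ɡ/ and /d/) fails the environment for rule 3, so it stays [o].
/d/ — between /o/ and /o/, between two vowels — surfaces as [ð] (rule 1).
/o/ — between /d/ and /n/, before a nasal consonant — surfaces as [õ] (rule 3).

[afopuˈɣoðõn]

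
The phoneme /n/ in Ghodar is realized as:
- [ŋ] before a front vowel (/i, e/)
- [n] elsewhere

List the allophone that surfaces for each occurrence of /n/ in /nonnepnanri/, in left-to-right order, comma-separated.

[n], [n], [ŋ], [n], [n]

Occurrence 1 (position 1): no conditioning environment matches → elsewhere allophone [n].
Occurrence 2 (position 3): no conditioning environment matches → elsewhere allophone [n].
Occurrence 3 (position 4): before a front vowel (/i, e/) → [ŋ].
Occurrence 4 (position 7): no conditioning environment matches → elsewhere allophone [n].
Occurrence 5 (position 9): no conditioning environment matches → elsewhere allophone [n].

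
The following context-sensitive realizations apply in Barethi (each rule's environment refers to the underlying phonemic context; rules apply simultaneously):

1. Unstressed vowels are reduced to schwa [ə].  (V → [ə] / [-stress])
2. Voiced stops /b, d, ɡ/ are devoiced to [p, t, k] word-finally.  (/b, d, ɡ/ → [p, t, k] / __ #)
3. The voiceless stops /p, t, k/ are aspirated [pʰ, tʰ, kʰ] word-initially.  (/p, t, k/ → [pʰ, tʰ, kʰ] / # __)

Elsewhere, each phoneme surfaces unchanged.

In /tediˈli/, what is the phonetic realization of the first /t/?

/t/ — word-initial, word-initially — surfaces as [tʰ] (rule 3).

[tʰ]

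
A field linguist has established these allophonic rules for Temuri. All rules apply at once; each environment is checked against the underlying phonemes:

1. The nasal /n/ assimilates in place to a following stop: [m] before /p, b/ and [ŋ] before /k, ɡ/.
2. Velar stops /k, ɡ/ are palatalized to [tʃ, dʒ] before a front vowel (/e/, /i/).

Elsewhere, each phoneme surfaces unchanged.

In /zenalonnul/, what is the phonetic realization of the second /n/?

[n]

/n/ (between /o/ and /n/) fails the environment for rule 1, so it stays [n].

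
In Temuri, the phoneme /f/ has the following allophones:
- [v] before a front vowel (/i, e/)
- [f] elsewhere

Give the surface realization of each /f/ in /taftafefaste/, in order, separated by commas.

[f], [v], [f]

Occurrence 1 (position 3): no conditioning environment matches → elsewhere allophone [f].
Occurrence 2 (position 6): before a front vowel (/i, e/) → [v].
Occurrence 3 (position 8): no conditioning environment matches → elsewhere allophone [f].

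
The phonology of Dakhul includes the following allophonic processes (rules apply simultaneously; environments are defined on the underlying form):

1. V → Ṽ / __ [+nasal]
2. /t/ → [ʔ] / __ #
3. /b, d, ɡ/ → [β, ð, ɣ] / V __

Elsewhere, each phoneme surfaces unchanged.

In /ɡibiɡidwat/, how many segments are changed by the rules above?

4

Segments that undergo a rule: /b/ → [β] (rule 3); /ɡ/ → [ɣ] (rule 3); /d/ → [ð] (rule 3); /t/ → [ʔ] (rule 2).
All other segments surface unchanged.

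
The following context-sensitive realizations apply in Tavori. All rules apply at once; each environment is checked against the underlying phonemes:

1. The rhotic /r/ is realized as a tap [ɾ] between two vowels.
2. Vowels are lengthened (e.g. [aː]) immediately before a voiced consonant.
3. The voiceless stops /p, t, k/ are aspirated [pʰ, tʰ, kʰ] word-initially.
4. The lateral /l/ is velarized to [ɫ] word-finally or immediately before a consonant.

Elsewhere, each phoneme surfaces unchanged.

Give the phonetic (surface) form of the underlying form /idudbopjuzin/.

[iːduːdbopjuːziːn]

/i/ — word-initial, before a voiced consonant — surfaces as [iː] (rule 2).
/d/ (between /i/ and /u/) is unaffected → [d].
/u/ (between /d/ and /d/): before a voiced consonant, so rule 2 applies → [uː].
/d/ stays [d].
/b/ — not in any rule's target class → [b].
/o/ (between /b/ and /p/) fails the environment for rule 2, so it stays [o].
/p/ (between /o/ and /j/): rule 3 targets it, but not word-initially → unchanged [p].
/j/ stays [j].
/u/ meets the environment for rule 2 (before a voiced consonant) → [uː].
/z/ stays [z].
Rule 2 applies to /i/ (between /z/ and /n/: before a voiced consonant) → [iː].
/n/ (word-final): no rule targets it → [n].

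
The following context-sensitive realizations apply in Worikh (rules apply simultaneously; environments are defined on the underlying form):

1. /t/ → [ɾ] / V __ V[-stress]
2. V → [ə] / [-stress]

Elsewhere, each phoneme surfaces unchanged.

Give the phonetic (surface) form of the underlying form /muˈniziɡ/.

[məˈnizəɡ]

/m/ (word-initial) is unaffected → [m].
Rule 2 applies to /u/ (between /m/ and /n/: in an unstressed syllable) → [ə].
/n/ — not in any rule's target class → [n].
/i/ (between /n/ and /z/): rule 2 targets it, but not in an unstressed syllable → unchanged [i].
/z/ (between /i/ and /i/) is unaffected → [z].
Rule 2 applies to /i/ (between /z/ and /ɡ/: in an unstressed syllable) → [ə].
/ɡ/ (word-final): no rule targets it → [ɡ].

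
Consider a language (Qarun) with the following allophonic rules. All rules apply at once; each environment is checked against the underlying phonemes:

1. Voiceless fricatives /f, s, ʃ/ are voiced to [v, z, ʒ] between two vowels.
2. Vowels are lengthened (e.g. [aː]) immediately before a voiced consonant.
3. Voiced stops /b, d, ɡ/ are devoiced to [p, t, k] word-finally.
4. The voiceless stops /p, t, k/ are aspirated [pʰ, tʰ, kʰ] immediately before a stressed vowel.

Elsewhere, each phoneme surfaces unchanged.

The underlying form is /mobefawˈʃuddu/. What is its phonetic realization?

[moːbevaːwˈʃuːddu]

/m/ (word-initial): no rule targets it → [m].
/o/ meets the environment for rule 2 (before a voiced consonant) → [oː].
/b/ — between /o/ and /e/; rule 3 does not apply here → [b].
/e/ (between /b/ and /f/) is in the target of rule 2 but the environment (before a voiced consonant) is not met → [e].
Rule 1 applies to /f/ (between /e/ and /a/: between two vowels) → [v].
/a/ — between /f/ and /w/, before a voiced consonant — surfaces as [aː] (rule 2).
/w/ (between /a/ and /ʃ/): no rule targets it → [w].
/ʃ/ (between /w/ and /u/) is in the target of rule 1 but the environment (between two vowels) is not met → [ʃ].
/u/ (between /ʃ/ and /d/): before a voiced consonant, so rule 2 applies → [uː].
/d/ (between /u/ and /d/) is in the target of rule 3 but the environment (word-finally) is not met → [d].
/d/ — between /d/ and /u/; rule 3 does not apply here → [d].
/u/ — word-final; rule 2 does not apply here → [u].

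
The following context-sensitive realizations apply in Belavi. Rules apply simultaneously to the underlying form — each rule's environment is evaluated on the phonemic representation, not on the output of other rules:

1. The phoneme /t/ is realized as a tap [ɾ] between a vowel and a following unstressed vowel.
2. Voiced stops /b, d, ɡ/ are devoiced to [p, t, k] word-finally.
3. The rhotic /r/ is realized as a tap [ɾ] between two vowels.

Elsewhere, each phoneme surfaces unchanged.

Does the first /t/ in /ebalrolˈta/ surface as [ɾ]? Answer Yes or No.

No

/t/ — between /l/ and /a/; rule 1 does not apply here → [t].
The actual realization is [t], not [ɾ].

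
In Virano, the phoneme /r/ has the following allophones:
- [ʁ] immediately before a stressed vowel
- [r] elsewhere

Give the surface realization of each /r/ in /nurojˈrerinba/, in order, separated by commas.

[r], [ʁ], [r]

Occurrence 1 (position 3): no conditioning environment matches → elsewhere allophone [r].
Occurrence 2 (position 6): immediately before a stressed vowel → [ʁ].
Occurrence 3 (position 8): no conditioning environment matches → elsewhere allophone [r].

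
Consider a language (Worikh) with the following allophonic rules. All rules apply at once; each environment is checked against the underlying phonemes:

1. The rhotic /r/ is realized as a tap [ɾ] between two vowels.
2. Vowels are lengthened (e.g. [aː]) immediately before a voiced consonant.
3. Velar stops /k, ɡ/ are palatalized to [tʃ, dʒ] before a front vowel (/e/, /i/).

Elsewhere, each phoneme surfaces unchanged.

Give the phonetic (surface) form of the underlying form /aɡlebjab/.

[aːɡleːbjaːb]

/a/ meets the environment for rule 2 (before a voiced consonant) → [aː].
/ɡ/ (between /a/ and /l/) is in the target of rule 3 but the environment (before a front vowel) is not met → [ɡ].
/l/ (between /ɡ/ and /e/): no rule targets it → [l].
/e/ — between /l/ and /b/, before a voiced consonant — surfaces as [eː] (rule 2).
/b/ — not in any rule's target class → [b].
/j/ — not in any rule's target class → [j].
/a/ meets the environment for rule 2 (before a voiced consonant) → [aː].
/b/ stays [b].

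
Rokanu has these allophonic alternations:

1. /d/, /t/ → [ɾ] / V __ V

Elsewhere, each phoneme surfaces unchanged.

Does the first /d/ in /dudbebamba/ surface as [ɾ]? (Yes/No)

No

/d/ (word-initial) is in the target of rule 1 but the environment (between two vowels) is not met → [d].
The actual realization is [d], not [ɾ].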